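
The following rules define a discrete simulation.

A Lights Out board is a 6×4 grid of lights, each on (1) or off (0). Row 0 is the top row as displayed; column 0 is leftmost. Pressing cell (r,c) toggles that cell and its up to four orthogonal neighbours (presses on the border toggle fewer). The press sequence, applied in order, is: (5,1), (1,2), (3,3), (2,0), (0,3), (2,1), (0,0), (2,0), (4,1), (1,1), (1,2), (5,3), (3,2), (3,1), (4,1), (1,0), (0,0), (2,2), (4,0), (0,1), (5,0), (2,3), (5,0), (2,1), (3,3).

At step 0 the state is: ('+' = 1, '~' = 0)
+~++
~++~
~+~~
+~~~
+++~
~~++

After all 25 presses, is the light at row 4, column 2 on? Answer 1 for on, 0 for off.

0

0) +~++
~++~
~+~~
+~~~
+++~
~~++
1) +~++
~++~
~+~~
+~~~
+~+~
++~+
2) +~~+
~~~+
~++~
+~~~
+~+~
++~+
3) +~~+
~~~+
~+++
+~++
+~++
++~+
4) +~~+
+~~+
+~++
~~++
+~++
++~+
5) +~+~
+~~~
+~++
~~++
+~++
++~+
6) +~+~
++~~
~+~+
~+++
+~++
++~+
7) ~++~
~+~~
~+~+
~+++
+~++
++~+
8) ~++~
++~~
+~~+
++++
+~++
++~+
9) ~++~
++~~
+~~+
+~++
~+~+
+~~+
10) ~~+~
~~+~
++~+
+~++
~+~+
+~~+
11) ~~~~
~+~+
++++
+~++
~+~+
+~~+
12) ~~~~
~+~+
++++
+~++
~+~~
+~+~
13) ~~~~
~+~+
++~+
++~~
~++~
+~+~
14) ~~~~
~+~+
+~~+
~~+~
~~+~
+~+~
15) ~~~~
~+~+
+~~+
~++~
++~~
+++~
16) +~~~
+~~+
~~~+
~++~
++~~
+++~
17) ~+~~
~~~+
~~~+
~++~
++~~
+++~
18) ~+~~
~~++
~++~
~+~~
++~~
+++~
19) ~+~~
~~++
~++~
++~~
~~~~
~++~
20) +~+~
~+++
~++~
++~~
~~~~
~++~
21) +~+~
~+++
~++~
++~~
+~~~
+~+~
22) +~+~
~++~
~+~+
++~+
+~~~
+~+~
23) +~+~
~++~
~+~+
++~+
~~~~
~++~
24) +~+~
~~+~
+~++
+~~+
~~~~
~++~
25) +~+~
~~+~
+~+~
+~+~
~~~+
~++~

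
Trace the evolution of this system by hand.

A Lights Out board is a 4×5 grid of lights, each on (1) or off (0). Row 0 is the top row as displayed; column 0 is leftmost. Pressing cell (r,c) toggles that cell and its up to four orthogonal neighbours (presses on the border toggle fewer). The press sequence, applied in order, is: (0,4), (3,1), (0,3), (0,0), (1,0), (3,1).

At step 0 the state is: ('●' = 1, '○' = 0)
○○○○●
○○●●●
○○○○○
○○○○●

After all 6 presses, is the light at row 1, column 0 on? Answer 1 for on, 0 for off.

step 0: ○○○○●
○○●●●
○○○○○
○○○○●
step 1: ○○○●○
○○●●○
○○○○○
○○○○●
step 2: ○○○●○
○○●●○
○●○○○
●●●○●
step 3: ○○●○●
○○●○○
○●○○○
●●●○●
step 4: ●●●○●
●○●○○
○●○○○
●●●○●
step 5: ○●●○●
○●●○○
●●○○○
●●●○●
step 6: ○●●○●
○●●○○
●○○○○
○○○○●

0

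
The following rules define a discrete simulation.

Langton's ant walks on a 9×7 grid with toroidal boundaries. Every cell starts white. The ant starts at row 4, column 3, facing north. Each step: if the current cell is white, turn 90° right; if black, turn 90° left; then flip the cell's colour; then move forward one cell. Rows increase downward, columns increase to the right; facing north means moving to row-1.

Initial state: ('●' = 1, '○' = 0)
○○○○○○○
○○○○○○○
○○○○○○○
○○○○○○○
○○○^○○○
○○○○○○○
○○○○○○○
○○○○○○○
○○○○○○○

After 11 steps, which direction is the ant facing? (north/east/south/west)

west

k=0  ○○○○○○○
○○○○○○○
○○○○○○○
○○○○○○○
○○○^○○○
○○○○○○○
○○○○○○○
○○○○○○○
○○○○○○○
k=1  ○○○○○○○
○○○○○○○
○○○○○○○
○○○○○○○
○○○●>○○
○○○○○○○
○○○○○○○
○○○○○○○
○○○○○○○
k=2  ○○○○○○○
○○○○○○○
○○○○○○○
○○○○○○○
○○○●●○○
○○○○v○○
○○○○○○○
○○○○○○○
○○○○○○○
k=3  ○○○○○○○
○○○○○○○
○○○○○○○
○○○○○○○
○○○●●○○
○○○<●○○
○○○○○○○
○○○○○○○
○○○○○○○
k=4  ○○○○○○○
○○○○○○○
○○○○○○○
○○○○○○○
○○○^●○○
○○○●●○○
○○○○○○○
○○○○○○○
○○○○○○○
k=5  ○○○○○○○
○○○○○○○
○○○○○○○
○○○○○○○
○○<○●○○
○○○●●○○
○○○○○○○
○○○○○○○
○○○○○○○
k=6  ○○○○○○○
○○○○○○○
○○○○○○○
○○^○○○○
○○●○●○○
○○○●●○○
○○○○○○○
○○○○○○○
○○○○○○○
k=7  ○○○○○○○
○○○○○○○
○○○○○○○
○○●>○○○
○○●○●○○
○○○●●○○
○○○○○○○
○○○○○○○
○○○○○○○
k=8  ○○○○○○○
○○○○○○○
○○○○○○○
○○●●○○○
○○●v●○○
○○○●●○○
○○○○○○○
○○○○○○○
○○○○○○○
k=9  ○○○○○○○
○○○○○○○
○○○○○○○
○○●●○○○
○○<●●○○
○○○●●○○
○○○○○○○
○○○○○○○
○○○○○○○
k=10  ○○○○○○○
○○○○○○○
○○○○○○○
○○●●○○○
○○○●●○○
○○v●●○○
○○○○○○○
○○○○○○○
○○○○○○○
k=11  ○○○○○○○
○○○○○○○
○○○○○○○
○○●●○○○
○○○●●○○
○<●●●○○
○○○○○○○
○○○○○○○
○○○○○○○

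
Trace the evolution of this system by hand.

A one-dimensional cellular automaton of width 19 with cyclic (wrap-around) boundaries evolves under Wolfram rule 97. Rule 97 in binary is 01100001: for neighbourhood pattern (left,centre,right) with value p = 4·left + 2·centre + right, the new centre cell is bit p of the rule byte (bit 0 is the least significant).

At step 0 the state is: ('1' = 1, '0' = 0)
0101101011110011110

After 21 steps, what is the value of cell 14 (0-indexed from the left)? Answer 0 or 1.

step 0: 0101101011110011110
step 1: 0010110100010000010
step 2: 1001011001000111000
step 3: 0000101000010001010
step 4: 1110010011000100100
step 5: 0010000001010000000
step 6: 1000111100100111111
step 7: 1010000100000000000
step 8: 0100110001111111110
step 9: 0000010100000000010
step 10: 1111001001111111000
step 11: 0001000000000001010
step 12: 1100011111111100100
step 13: 0101000000000100000
step 14: 0010011111110001111
step 15: 0000000000010100001
step 16: 0111111111001001100
step 17: 0000000001000000101
step 18: 0111111100011110010
step 19: 0000000101000010000
step 20: 1111110010011000111
step 21: 0000010000001010000

1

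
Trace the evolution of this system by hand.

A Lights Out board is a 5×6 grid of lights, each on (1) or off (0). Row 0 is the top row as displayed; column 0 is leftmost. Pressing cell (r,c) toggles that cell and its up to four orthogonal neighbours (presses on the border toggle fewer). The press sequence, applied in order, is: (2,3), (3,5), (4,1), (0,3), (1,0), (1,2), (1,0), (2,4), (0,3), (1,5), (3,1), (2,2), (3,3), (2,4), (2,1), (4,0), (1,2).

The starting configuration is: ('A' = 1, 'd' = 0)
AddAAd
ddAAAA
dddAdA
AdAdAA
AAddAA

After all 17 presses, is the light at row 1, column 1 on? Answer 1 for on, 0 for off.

1

0) AddAAd
ddAAAA
dddAdA
AdAdAA
AAddAA
1) AddAAd
ddAdAA
ddAdAA
AdAAAA
AAddAA
2) AddAAd
ddAdAA
ddAdAd
AdAAdd
AAddAd
3) AddAAd
ddAdAA
ddAdAd
AAAAdd
ddAdAd
4) AdAddd
ddAAAA
ddAdAd
AAAAdd
ddAdAd
5) ddAddd
AAAAAA
AdAdAd
AAAAdd
ddAdAd
6) dddddd
AdddAA
AdddAd
AAAAdd
ddAdAd
7) Addddd
dAddAA
ddddAd
AAAAdd
ddAdAd
8) Addddd
dAdddA
dddAdA
AAAAAd
ddAdAd
9) AdAAAd
dAdAdA
dddAdA
AAAAAd
ddAdAd
10) AdAAAA
dAdAAd
dddAdd
AAAAAd
ddAdAd
11) AdAAAA
dAdAAd
dAdAdd
dddAAd
dAAdAd
12) AdAAAA
dAAAAd
ddAddd
ddAAAd
dAAdAd
13) AdAAAA
dAAAAd
ddAAdd
dddddd
dAAAAd
14) AdAAAA
dAAAdd
ddAdAA
ddddAd
dAAAAd
15) AdAAAA
ddAAdd
AAddAA
dAddAd
dAAAAd
16) AdAAAA
ddAAdd
AAddAA
AAddAd
AdAAAd
17) AddAAA
dAdddd
AAAdAA
AAddAd
AdAAAd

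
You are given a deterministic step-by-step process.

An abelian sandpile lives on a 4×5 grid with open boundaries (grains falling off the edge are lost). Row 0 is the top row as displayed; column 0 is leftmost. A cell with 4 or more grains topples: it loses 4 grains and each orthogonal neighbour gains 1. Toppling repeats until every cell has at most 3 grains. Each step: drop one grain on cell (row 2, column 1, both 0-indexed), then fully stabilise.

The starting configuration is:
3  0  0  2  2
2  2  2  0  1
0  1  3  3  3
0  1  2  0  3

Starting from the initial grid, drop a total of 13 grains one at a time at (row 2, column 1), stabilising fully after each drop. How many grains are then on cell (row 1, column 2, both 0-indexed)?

2

gen 0: 3  0  0  2  2
2  2  2  0  1
0  1  3  3  3
0  1  2  0  3
gen 1: 3  0  0  2  2
2  2  2  0  1
0  2  3  3  3
0  1  2  0  3
gen 2: 3  0  0  2  2
2  2  2  0  1
0  3  3  3  3
0  1  2  0  3
gen 3: 3  0  0  2  2
2  3  3  1  2
1  1  1  1  1
0  2  3  2  0
gen 4: 3  0  0  2  2
2  3  3  1  2
1  2  1  1  1
0  2  3  2  0
gen 5: 3  0  0  2  2
2  3  3  1  2
1  3  1  1  1
0  2  3  2  0
gen 6: 3  1  1  2  2
3  1  0  2  2
2  1  3  1  1
0  3  3  2  0
gen 7: 3  1  1  2  2
3  1  0  2  2
2  2  3  1  1
0  3  3  2  0
gen 8: 3  1  1  2  2
3  1  0  2  2
2  3  3  1  1
0  3  3  2  0
gen 9: 3  1  1  2  2
3  2  1  2  2
3  2  1  2  1
1  1  1  3  0
gen 10: 3  1  1  2  2
3  2  1  2  2
3  3  1  2  1
1  1  1  3  0
gen 11: 0  3  1  2  2
2  0  2  2  2
1  2  2  2  1
2  2  1  3  0
gen 12: 0  3  1  2  2
2  0  2  2  2
1  3  2  2  1
2  2  1  3  0
gen 13: 0  3  1  2  2
2  1  2  2  2
2  0  3  2  1
2  3  1  3  0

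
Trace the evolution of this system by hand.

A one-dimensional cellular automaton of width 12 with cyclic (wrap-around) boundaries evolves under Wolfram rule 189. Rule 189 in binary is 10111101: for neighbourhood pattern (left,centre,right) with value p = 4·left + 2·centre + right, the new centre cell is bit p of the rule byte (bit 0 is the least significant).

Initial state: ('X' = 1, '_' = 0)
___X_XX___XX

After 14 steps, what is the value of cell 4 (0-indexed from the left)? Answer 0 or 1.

0) ___X_XX___XX
1) XX_XXX_XX_X_
2) X_XXX_XX_XXX
3) _XXX_XX_XXXX
4) XXX_XX_XXXX_
5) XX_XX_XXXX_X
6) X_XX_XXXX_XX
7) _XX_XXXX_XXX
8) XX_XXXX_XXX_
9) X_XXXX_XXX_X
10) _XXXX_XXX_XX
11) XXXX_XXX_XX_
12) XXX_XXX_XX_X
13) XX_XXX_XX_XX
14) X_XXX_XX_XXX

1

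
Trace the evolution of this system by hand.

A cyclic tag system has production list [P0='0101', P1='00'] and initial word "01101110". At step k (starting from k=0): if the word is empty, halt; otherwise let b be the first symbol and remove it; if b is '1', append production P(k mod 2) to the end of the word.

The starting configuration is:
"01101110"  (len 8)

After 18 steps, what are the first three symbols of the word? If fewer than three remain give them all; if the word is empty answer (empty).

000

k=0  "01101110"  (len 8)
k=1  "1101110"  (len 7)
k=2  "10111000"  (len 8)
k=3  "01110000101"  (len 11)
k=4  "1110000101"  (len 10)
k=5  "1100001010101"  (len 13)
k=6  "10000101010100"  (len 14)
k=7  "00001010101000101"  (len 17)
k=8  "0001010101000101"  (len 16)
k=9  "001010101000101"  (len 15)
k=10  "01010101000101"  (len 14)
k=11  "1010101000101"  (len 13)
k=12  "01010100010100"  (len 14)
k=13  "1010100010100"  (len 13)
k=14  "01010001010000"  (len 14)
k=15  "1010001010000"  (len 13)
k=16  "01000101000000"  (len 14)
k=17  "1000101000000"  (len 13)
k=18  "00010100000000"  (len 14)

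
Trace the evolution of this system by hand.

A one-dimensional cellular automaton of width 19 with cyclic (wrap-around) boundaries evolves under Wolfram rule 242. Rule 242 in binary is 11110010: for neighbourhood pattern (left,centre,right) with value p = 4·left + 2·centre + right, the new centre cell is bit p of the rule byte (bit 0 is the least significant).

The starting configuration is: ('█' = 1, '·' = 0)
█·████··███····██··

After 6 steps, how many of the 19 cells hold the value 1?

k=0  █·████··███····██··
k=1  ·█·█████·███··█·███
k=2  █·█·█████·████·█·██
k=3  ██·█·█████·████·█·█
k=4  ███·█·█████·████·█·
k=5  ·███·█·█████·████·█
k=6  █·███·█·█████·████·

14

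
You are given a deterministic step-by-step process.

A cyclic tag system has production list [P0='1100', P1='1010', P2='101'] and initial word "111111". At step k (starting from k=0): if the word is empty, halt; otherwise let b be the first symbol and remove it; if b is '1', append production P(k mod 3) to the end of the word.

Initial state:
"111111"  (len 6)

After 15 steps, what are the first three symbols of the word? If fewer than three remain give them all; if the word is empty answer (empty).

011

gen 0: "111111"  (len 6)
gen 1: "111111100"  (len 9)
gen 2: "111111001010"  (len 12)
gen 3: "11111001010101"  (len 14)
gen 4: "11110010101011100"  (len 17)
gen 5: "11100101010111001010"  (len 20)
gen 6: "1100101010111001010101"  (len 22)
gen 7: "1001010101110010101011100"  (len 25)
gen 8: "0010101011100101010111001010"  (len 28)
gen 9: "010101011100101010111001010"  (len 27)
gen 10: "10101011100101010111001010"  (len 26)
gen 11: "01010111001010101110010101010"  (len 29)
gen 12: "1010111001010101110010101010"  (len 28)
gen 13: "0101110010101011100101010101100"  (len 31)
gen 14: "101110010101011100101010101100"  (len 30)
gen 15: "01110010101011100101010101100101"  (len 32)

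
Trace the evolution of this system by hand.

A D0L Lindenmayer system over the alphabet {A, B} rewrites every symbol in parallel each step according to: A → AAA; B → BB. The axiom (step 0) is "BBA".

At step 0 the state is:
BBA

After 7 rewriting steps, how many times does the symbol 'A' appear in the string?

k=0  BBA
k=1  BBBBAAA
k=2  BBBBBBBBAAAAAAAAA
k=3  BBBBBBBBBBBBBBBBAAAAAAAAAAAAAAAAAAAAAAAAAAA
k=4  BBBBBBBBBBBBBBBBBBBBBBBBBBBBBBBBAAAAAAAAAAAAAAAAAAAAAAAAAAAAAAAAAAAAAAAAAAAAAAAAAAAAAAAAAAAAAAAAAAAAAAAAAAAAAAAAA
k=5  BBBBBBBBBBBBBBBBBBBBBBBBBBBBBBBBBBBBBBBBBBBBBBBBBBBBBBBBBB…AAAAAAAAAAAAAAAAAAAAAAAAAAAAAAAAAAAAAAAAAAAAAAAAAAAAAAAAAA  (len 307)
k=6  BBBBBBBBBBBBBBBBBBBBBBBBBBBBBBBBBBBBBBBBBBBBBBBBBBBBBBBBBB…AAAAAAAAAAAAAAAAAAAAAAAAAAAAAAAAAAAAAAAAAAAAAAAAAAAAAAAAAA  (len 857)
k=7  BBBBBBBBBBBBBBBBBBBBBBBBBBBBBBBBBBBBBBBBBBBBBBBBBBBBBBBBBB…AAAAAAAAAAAAAAAAAAAAAAAAAAAAAAAAAAAAAAAAAAAAAAAAAAAAAAAAAA  (len 2443)

2187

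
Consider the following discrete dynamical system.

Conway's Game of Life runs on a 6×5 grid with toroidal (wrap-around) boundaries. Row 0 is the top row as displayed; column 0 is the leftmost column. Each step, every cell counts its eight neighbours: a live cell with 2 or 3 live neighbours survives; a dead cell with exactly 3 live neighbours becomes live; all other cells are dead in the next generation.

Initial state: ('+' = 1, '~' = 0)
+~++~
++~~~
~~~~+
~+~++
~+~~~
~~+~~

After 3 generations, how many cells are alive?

step 0: +~++~
++~~~
~~~~+
~+~++
~+~~~
~~+~~
step 1: +~+++
++++~
~++++
~~+++
++~+~
~~++~
step 2: +~~~~
~~~~~
~~~~~
~~~~~
++~~~
~~~~~
step 3: ~~~~~
~~~~~
~~~~~
~~~~~
~~~~~
++~~~

2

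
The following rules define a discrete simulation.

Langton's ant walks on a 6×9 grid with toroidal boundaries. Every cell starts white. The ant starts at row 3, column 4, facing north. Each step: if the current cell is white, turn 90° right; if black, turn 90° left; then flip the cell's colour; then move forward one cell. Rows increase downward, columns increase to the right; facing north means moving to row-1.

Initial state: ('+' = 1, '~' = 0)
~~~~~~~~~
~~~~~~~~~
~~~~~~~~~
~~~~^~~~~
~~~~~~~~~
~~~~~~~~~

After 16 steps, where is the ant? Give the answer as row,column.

3,4

step 0: ~~~~~~~~~
~~~~~~~~~
~~~~~~~~~
~~~~^~~~~
~~~~~~~~~
~~~~~~~~~
step 1: ~~~~~~~~~
~~~~~~~~~
~~~~~~~~~
~~~~+>~~~
~~~~~~~~~
~~~~~~~~~
step 2: ~~~~~~~~~
~~~~~~~~~
~~~~~~~~~
~~~~++~~~
~~~~~v~~~
~~~~~~~~~
step 3: ~~~~~~~~~
~~~~~~~~~
~~~~~~~~~
~~~~++~~~
~~~~<+~~~
~~~~~~~~~
step 4: ~~~~~~~~~
~~~~~~~~~
~~~~~~~~~
~~~~^+~~~
~~~~++~~~
~~~~~~~~~
step 5: ~~~~~~~~~
~~~~~~~~~
~~~~~~~~~
~~~<~+~~~
~~~~++~~~
~~~~~~~~~
step 6: ~~~~~~~~~
~~~~~~~~~
~~~^~~~~~
~~~+~+~~~
~~~~++~~~
~~~~~~~~~
step 7: ~~~~~~~~~
~~~~~~~~~
~~~+>~~~~
~~~+~+~~~
~~~~++~~~
~~~~~~~~~
step 8: ~~~~~~~~~
~~~~~~~~~
~~~++~~~~
~~~+v+~~~
~~~~++~~~
~~~~~~~~~
step 9: ~~~~~~~~~
~~~~~~~~~
~~~++~~~~
~~~<++~~~
~~~~++~~~
~~~~~~~~~
step 10: ~~~~~~~~~
~~~~~~~~~
~~~++~~~~
~~~~++~~~
~~~v++~~~
~~~~~~~~~
step 11: ~~~~~~~~~
~~~~~~~~~
~~~++~~~~
~~~~++~~~
~~<+++~~~
~~~~~~~~~
step 12: ~~~~~~~~~
~~~~~~~~~
~~~++~~~~
~~^~++~~~
~~++++~~~
~~~~~~~~~
step 13: ~~~~~~~~~
~~~~~~~~~
~~~++~~~~
~~+>++~~~
~~++++~~~
~~~~~~~~~
step 14: ~~~~~~~~~
~~~~~~~~~
~~~++~~~~
~~++++~~~
~~+v++~~~
~~~~~~~~~
step 15: ~~~~~~~~~
~~~~~~~~~
~~~++~~~~
~~++++~~~
~~+~>+~~~
~~~~~~~~~
step 16: ~~~~~~~~~
~~~~~~~~~
~~~++~~~~
~~++^+~~~
~~+~~+~~~
~~~~~~~~~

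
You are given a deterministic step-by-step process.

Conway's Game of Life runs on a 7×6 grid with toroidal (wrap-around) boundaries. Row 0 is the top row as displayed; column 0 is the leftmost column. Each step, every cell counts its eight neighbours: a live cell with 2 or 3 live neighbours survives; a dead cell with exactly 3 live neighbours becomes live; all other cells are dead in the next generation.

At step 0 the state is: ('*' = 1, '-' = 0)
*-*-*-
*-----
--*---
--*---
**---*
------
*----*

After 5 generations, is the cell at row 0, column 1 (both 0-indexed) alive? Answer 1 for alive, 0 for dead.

gen 0: *-*-*-
*-----
--*---
--*---
**---*
------
*----*
gen 1: *-----
---*-*
-*----
*-*---
**----
-*----
**---*
gen 2: -*--*-
*-----
***---
*-*---
*-*---
--*--*
-*---*
gen 3: -*---*
*-*--*
*-*--*
*-**-*
*-**-*
--*--*
-**-**
gen 4: ---*--
--*-*-
--*---
------
------
------
-*****
gen 5: -*---*
--*---
---*--
------
------
--***-
--***-

1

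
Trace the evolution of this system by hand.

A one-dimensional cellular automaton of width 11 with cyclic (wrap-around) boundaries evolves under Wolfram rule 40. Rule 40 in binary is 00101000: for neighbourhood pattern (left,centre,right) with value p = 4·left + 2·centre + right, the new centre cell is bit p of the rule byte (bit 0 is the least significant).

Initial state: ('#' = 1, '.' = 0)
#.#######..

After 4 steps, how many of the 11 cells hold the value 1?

gen 0: #.#######..
gen 1: .##........
gen 2: .#.........
gen 3: ...........
gen 4: ...........

0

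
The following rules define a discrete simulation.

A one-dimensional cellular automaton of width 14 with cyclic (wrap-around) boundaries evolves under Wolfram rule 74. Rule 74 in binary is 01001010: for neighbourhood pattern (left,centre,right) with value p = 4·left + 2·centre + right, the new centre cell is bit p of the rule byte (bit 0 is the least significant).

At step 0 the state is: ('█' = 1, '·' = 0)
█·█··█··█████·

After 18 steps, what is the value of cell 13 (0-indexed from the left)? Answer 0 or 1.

[0] █·█··█··█████·
[1] ····█··██···█·
[2] ···█··███··█··
[3] ··█··██·█·█···
[4] ·█··███·······
[5] █··██·█·······
[6] ··███········█
[7] ·██·█·······█·
[8] ███········█··
[9] █·█·······█··█
[10] █········█··██
[11] █·······█··██·
[12] ·······█··███·
[13] ······█··██·█·
[14] ·····█··███···
[15] ····█··██·█···
[16] ···█··███·····
[17] ··█··██·█·····
[18] ·█··███·······

0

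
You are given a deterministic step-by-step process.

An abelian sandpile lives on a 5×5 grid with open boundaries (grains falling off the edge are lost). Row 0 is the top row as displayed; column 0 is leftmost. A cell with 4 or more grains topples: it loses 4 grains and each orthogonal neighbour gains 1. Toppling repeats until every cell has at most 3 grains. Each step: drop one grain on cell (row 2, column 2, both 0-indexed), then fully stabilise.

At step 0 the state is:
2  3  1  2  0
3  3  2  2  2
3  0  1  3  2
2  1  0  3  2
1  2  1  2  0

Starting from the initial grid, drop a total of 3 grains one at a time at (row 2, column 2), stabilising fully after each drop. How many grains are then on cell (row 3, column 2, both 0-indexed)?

0) 2  3  1  2  0
3  3  2  2  2
3  0  1  3  2
2  1  0  3  2
1  2  1  2  0
1) 2  3  1  2  0
3  3  2  2  2
3  0  2  3  2
2  1  0  3  2
1  2  1  2  0
2) 2  3  1  2  0
3  3  2  2  2
3  0  3  3  2
2  1  0  3  2
1  2  1  2  0
3) 2  3  1  2  0
3  3  3  3  2
3  1  1  1  3
2  1  2  0  3
1  2  1  3  0

2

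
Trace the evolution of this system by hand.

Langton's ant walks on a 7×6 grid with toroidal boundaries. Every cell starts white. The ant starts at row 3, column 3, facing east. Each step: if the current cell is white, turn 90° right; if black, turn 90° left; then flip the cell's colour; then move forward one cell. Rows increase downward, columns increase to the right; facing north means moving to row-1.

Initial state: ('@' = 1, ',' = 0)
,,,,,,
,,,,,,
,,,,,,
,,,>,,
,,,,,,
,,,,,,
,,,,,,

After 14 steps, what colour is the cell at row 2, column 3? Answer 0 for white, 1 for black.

1

0) ,,,,,,
,,,,,,
,,,,,,
,,,>,,
,,,,,,
,,,,,,
,,,,,,
1) ,,,,,,
,,,,,,
,,,,,,
,,,@,,
,,,v,,
,,,,,,
,,,,,,
2) ,,,,,,
,,,,,,
,,,,,,
,,,@,,
,,<@,,
,,,,,,
,,,,,,
3) ,,,,,,
,,,,,,
,,,,,,
,,^@,,
,,@@,,
,,,,,,
,,,,,,
4) ,,,,,,
,,,,,,
,,,,,,
,,@>,,
,,@@,,
,,,,,,
,,,,,,
5) ,,,,,,
,,,,,,
,,,^,,
,,@,,,
,,@@,,
,,,,,,
,,,,,,
6) ,,,,,,
,,,,,,
,,,@>,
,,@,,,
,,@@,,
,,,,,,
,,,,,,
7) ,,,,,,
,,,,,,
,,,@@,
,,@,v,
,,@@,,
,,,,,,
,,,,,,
8) ,,,,,,
,,,,,,
,,,@@,
,,@<@,
,,@@,,
,,,,,,
,,,,,,
9) ,,,,,,
,,,,,,
,,,^@,
,,@@@,
,,@@,,
,,,,,,
,,,,,,
10) ,,,,,,
,,,,,,
,,<,@,
,,@@@,
,,@@,,
,,,,,,
,,,,,,
11) ,,,,,,
,,^,,,
,,@,@,
,,@@@,
,,@@,,
,,,,,,
,,,,,,
12) ,,,,,,
,,@>,,
,,@,@,
,,@@@,
,,@@,,
,,,,,,
,,,,,,
13) ,,,,,,
,,@@,,
,,@v@,
,,@@@,
,,@@,,
,,,,,,
,,,,,,
14) ,,,,,,
,,@@,,
,,<@@,
,,@@@,
,,@@,,
,,,,,,
,,,,,,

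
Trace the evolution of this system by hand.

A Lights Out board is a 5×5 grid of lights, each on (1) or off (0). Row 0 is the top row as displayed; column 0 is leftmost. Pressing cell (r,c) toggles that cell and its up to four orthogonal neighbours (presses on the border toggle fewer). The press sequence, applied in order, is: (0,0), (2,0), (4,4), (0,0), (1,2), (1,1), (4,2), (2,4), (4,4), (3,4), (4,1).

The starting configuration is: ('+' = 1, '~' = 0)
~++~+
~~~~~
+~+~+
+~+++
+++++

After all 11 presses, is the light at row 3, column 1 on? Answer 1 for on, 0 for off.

1

t=0: ~++~+
~~~~~
+~+~+
+~+++
+++++
t=1: +~+~+
+~~~~
+~+~+
+~+++
+++++
t=2: +~+~+
~~~~~
~++~+
~~+++
+++++
t=3: +~+~+
~~~~~
~++~+
~~++~
+++~~
t=4: ~++~+
+~~~~
~++~+
~~++~
+++~~
t=5: ~+~~+
++++~
~+~~+
~~++~
+++~~
t=6: ~~~~+
~~~+~
~~~~+
~~++~
+++~~
t=7: ~~~~+
~~~+~
~~~~+
~~~+~
+~~+~
t=8: ~~~~+
~~~++
~~~+~
~~~++
+~~+~
t=9: ~~~~+
~~~++
~~~+~
~~~+~
+~~~+
t=10: ~~~~+
~~~++
~~~++
~~~~+
+~~~~
t=11: ~~~~+
~~~++
~~~++
~+~~+
~++~~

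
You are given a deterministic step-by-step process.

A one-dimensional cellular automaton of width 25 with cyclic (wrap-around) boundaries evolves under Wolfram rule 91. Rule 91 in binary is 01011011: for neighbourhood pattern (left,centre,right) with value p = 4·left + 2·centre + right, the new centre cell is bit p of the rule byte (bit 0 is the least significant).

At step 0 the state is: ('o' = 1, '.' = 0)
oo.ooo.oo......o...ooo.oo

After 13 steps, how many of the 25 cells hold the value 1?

17

0) oo.ooo.oo......o...ooo.oo
1) .o.o.o.oooooooo.oooo.o.o.
2) o......o......o.o..o....o
3) ooooooo.oooooo...oo.ooooo
4) ......o.o....oooooo.o....
5) oooooo...ooooo....o..oooo
6) .....ooooo...ooooo.ooo...
7) oooooo...ooooo...o.o.oooo
8) .....ooooo...oooo....o...
9) oooooo...ooooo..ooooo.ooo
10) .....ooooo...oooo...o.o..
11) oooooo...ooooo..oooo...oo
12) .....ooooo...oooo..ooooo.
13) oooooo...ooooo..oooo...oo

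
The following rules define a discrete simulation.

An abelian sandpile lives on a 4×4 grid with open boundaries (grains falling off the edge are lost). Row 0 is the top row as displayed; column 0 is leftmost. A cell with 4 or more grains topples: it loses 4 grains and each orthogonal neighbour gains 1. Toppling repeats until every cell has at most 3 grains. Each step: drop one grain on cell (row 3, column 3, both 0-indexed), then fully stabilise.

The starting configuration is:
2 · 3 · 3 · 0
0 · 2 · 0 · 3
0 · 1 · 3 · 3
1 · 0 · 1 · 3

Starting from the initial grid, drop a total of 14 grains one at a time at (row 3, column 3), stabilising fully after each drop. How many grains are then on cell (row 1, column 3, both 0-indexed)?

0) 2 · 3 · 3 · 0
0 · 2 · 0 · 3
0 · 1 · 3 · 3
1 · 0 · 1 · 3
1) 2 · 3 · 3 · 1
0 · 2 · 2 · 0
0 · 2 · 0 · 2
1 · 0 · 3 · 1
2) 2 · 3 · 3 · 1
0 · 2 · 2 · 0
0 · 2 · 0 · 2
1 · 0 · 3 · 2
3) 2 · 3 · 3 · 1
0 · 2 · 2 · 0
0 · 2 · 0 · 2
1 · 0 · 3 · 3
4) 2 · 3 · 3 · 1
0 · 2 · 2 · 0
0 · 2 · 1 · 3
1 · 1 · 0 · 1
5) 2 · 3 · 3 · 1
0 · 2 · 2 · 0
0 · 2 · 1 · 3
1 · 1 · 0 · 2
6) 2 · 3 · 3 · 1
0 · 2 · 2 · 0
0 · 2 · 1 · 3
1 · 1 · 0 · 3
7) 2 · 3 · 3 · 1
0 · 2 · 2 · 1
0 · 2 · 2 · 0
1 · 1 · 1 · 1
8) 2 · 3 · 3 · 1
0 · 2 · 2 · 1
0 · 2 · 2 · 0
1 · 1 · 1 · 2
9) 2 · 3 · 3 · 1
0 · 2 · 2 · 1
0 · 2 · 2 · 0
1 · 1 · 1 · 3
10) 2 · 3 · 3 · 1
0 · 2 · 2 · 1
0 · 2 · 2 · 1
1 · 1 · 2 · 0
11) 2 · 3 · 3 · 1
0 · 2 · 2 · 1
0 · 2 · 2 · 1
1 · 1 · 2 · 1
12) 2 · 3 · 3 · 1
0 · 2 · 2 · 1
0 · 2 · 2 · 1
1 · 1 · 2 · 2
13) 2 · 3 · 3 · 1
0 · 2 · 2 · 1
0 · 2 · 2 · 1
1 · 1 · 2 · 3
14) 2 · 3 · 3 · 1
0 · 2 · 2 · 1
0 · 2 · 2 · 2
1 · 1 · 3 · 0

1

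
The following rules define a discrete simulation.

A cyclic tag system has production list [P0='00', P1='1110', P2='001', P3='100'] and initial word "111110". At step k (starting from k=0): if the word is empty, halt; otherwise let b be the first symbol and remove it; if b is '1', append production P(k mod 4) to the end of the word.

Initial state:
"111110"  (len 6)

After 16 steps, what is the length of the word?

gen 0: "111110"  (len 6)
gen 1: "1111000"  (len 7)
gen 2: "1110001110"  (len 10)
gen 3: "110001110001"  (len 12)
gen 4: "10001110001100"  (len 14)
gen 5: "000111000110000"  (len 15)
gen 6: "00111000110000"  (len 14)
gen 7: "0111000110000"  (len 13)
gen 8: "111000110000"  (len 12)
gen 9: "1100011000000"  (len 13)
gen 10: "1000110000001110"  (len 16)
gen 11: "000110000001110001"  (len 18)
gen 12: "00110000001110001"  (len 17)
gen 13: "0110000001110001"  (len 16)
gen 14: "110000001110001"  (len 15)
gen 15: "10000001110001001"  (len 17)
gen 16: "0000001110001001100"  (len 19)

19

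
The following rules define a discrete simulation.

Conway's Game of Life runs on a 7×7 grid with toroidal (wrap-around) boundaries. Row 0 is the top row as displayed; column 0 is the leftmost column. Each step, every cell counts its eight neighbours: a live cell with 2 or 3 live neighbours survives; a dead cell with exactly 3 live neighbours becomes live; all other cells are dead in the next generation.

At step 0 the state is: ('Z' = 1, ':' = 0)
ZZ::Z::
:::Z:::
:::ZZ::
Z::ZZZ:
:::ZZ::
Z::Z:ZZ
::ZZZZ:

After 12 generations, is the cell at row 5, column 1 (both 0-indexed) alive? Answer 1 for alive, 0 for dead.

0) ZZ::Z::
:::Z:::
:::ZZ::
Z::ZZZ:
:::ZZ::
Z::Z:ZZ
::ZZZZ:
1) :Z:::Z:
::ZZ:::
::Z::Z:
::Z::Z:
Z:Z::::
::::::Z
::Z::::
2) :Z:Z:::
:ZZZZ::
:ZZ:Z::
::ZZ::Z
:Z::::Z
:Z:::::
:::::::
3) :Z:ZZ::
Z:::Z::
Z:::ZZ:
:::Z:Z:
:Z:::::
Z::::::
::Z::::
4) :ZZZZ::
ZZ::::Z
:::Z:Z:
:::::ZZ
:::::::
:Z:::::
:ZZZ:::
5) ::::Z::
ZZ:::ZZ
::::ZZ:
::::ZZZ
:::::::
:Z:::::
Z:::Z::
6) :Z::Z::
Z:::::Z
:::::::
::::Z:Z
:::::Z:
:::::::
:::::::
7) Z::::::
Z::::::
Z::::ZZ
:::::Z:
:::::Z:
:::::::
:::::::
8) :::::::
ZZ:::::
Z::::Z:
::::ZZ:
:::::::
:::::::
:::::::
9) :::::::
ZZ::::Z
ZZ::ZZ:
::::ZZZ
:::::::
:::::::
:::::::
10) Z::::::
:Z:::ZZ
:Z::Z::
Z:::Z:Z
:::::Z:
:::::::
:::::::
11) Z:::::Z
:Z:::ZZ
:Z::Z::
Z:::Z:Z
:::::ZZ
:::::::
:::::::
12) Z::::ZZ
:Z:::ZZ
:Z::Z::
Z:::Z:Z
Z::::ZZ
:::::::
:::::::

0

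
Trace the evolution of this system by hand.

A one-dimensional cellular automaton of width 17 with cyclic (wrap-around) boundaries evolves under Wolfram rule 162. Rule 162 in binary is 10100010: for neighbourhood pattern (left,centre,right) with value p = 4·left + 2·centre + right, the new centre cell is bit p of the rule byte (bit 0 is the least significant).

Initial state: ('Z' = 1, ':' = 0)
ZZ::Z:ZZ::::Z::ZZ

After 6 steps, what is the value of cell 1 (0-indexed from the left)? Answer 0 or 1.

step 0: ZZ::Z:ZZ::::Z::ZZ
step 1: Z::Z:Z:::::Z::Z:Z
step 2: ::Z:Z:::::Z::Z:Z:
step 3: :Z:Z:::::Z::Z:Z::
step 4: Z:Z:::::Z::Z:Z:::
step 5: :Z:::::Z::Z:Z:::Z
step 6: Z:::::Z::Z:Z:::Z:

0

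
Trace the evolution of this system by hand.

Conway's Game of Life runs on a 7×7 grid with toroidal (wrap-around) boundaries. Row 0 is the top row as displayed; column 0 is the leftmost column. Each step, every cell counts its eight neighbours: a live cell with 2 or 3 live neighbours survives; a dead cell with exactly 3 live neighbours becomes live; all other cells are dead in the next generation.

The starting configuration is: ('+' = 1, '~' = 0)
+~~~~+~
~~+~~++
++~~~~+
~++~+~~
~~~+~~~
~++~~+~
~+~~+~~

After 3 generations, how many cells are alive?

[0] +~~~~+~
~~+~~++
++~~~~+
~++~+~~
~~~+~~~
~++~~+~
~+~~+~~
[1] ++~~++~
~~~~~+~
~~~+~~+
~+++~~~
~~~++~~
~++++~~
+++~+++
[2] ~~++~~~
+~~~~+~
~~~++~~
~~~~~~~
~~~~~~~
~~~~~~+
~~~~~~~
[3] ~~~~~~~
~~+~~~~
~~~~+~~
~~~~~~~
~~~~~~~
~~~~~~~
~~~~~~~

2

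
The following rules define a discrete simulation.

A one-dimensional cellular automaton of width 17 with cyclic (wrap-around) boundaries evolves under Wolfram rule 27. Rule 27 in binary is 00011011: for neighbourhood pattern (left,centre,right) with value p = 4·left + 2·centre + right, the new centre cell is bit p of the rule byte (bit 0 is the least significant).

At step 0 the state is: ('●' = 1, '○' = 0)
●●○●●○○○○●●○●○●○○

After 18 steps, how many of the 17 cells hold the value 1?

8

0) ●●○●●○○○○●●○●○●○○
1) ●○○●○●●●●●○○○○○●●
2) ○●●○○●○○○○●●●●●●○
3) ●●○●●○●●●●●○○○○○●
4) ○○○●○○●○○○○●●●●●●
5) ●●●○●●○●●●●●○○○○○
6) ●○○○●○○●○○○○●●●●●
7) ○●●●○●●○●●●●●○○○○
8) ●●○○○●○○●○○○○●●●●
9) ○○●●●○●●○●●●●●○○○
10) ●●●○○○●○○●○○○○●●●
11) ○○○●●●○●●○●●●●●○○
12) ●●●●○○○●○○●○○○○●●
13) ○○○○●●●○●●○●●●●●○
14) ●●●●●○○○●○○●○○○○●
15) ○○○○○●●●○●●○●●●●●
16) ●●●●●●○○○●○○●○○○○
17) ●○○○○○●●●○●●○●●●●
18) ○●●●●●●○○○●○○●○○○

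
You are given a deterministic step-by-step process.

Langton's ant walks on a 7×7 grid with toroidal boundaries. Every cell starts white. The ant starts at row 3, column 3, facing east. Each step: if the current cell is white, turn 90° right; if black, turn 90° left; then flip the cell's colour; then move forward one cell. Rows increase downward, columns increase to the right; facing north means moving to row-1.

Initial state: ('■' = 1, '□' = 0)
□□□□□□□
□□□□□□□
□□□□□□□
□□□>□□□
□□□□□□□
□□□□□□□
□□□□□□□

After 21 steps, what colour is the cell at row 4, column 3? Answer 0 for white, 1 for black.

step 0: □□□□□□□
□□□□□□□
□□□□□□□
□□□>□□□
□□□□□□□
□□□□□□□
□□□□□□□
step 1: □□□□□□□
□□□□□□□
□□□□□□□
□□□■□□□
□□□v□□□
□□□□□□□
□□□□□□□
step 2: □□□□□□□
□□□□□□□
□□□□□□□
□□□■□□□
□□<■□□□
□□□□□□□
□□□□□□□
step 3: □□□□□□□
□□□□□□□
□□□□□□□
□□^■□□□
□□■■□□□
□□□□□□□
□□□□□□□
step 4: □□□□□□□
□□□□□□□
□□□□□□□
□□■>□□□
□□■■□□□
□□□□□□□
□□□□□□□
step 5: □□□□□□□
□□□□□□□
□□□^□□□
□□■□□□□
□□■■□□□
□□□□□□□
□□□□□□□
step 6: □□□□□□□
□□□□□□□
□□□■>□□
□□■□□□□
□□■■□□□
□□□□□□□
□□□□□□□
step 7: □□□□□□□
□□□□□□□
□□□■■□□
□□■□v□□
□□■■□□□
□□□□□□□
□□□□□□□
step 8: □□□□□□□
□□□□□□□
□□□■■□□
□□■<■□□
□□■■□□□
□□□□□□□
□□□□□□□
step 9: □□□□□□□
□□□□□□□
□□□^■□□
□□■■■□□
□□■■□□□
□□□□□□□
□□□□□□□
step 10: □□□□□□□
□□□□□□□
□□<□■□□
□□■■■□□
□□■■□□□
□□□□□□□
□□□□□□□
step 11: □□□□□□□
□□^□□□□
□□■□■□□
□□■■■□□
□□■■□□□
□□□□□□□
□□□□□□□
step 12: □□□□□□□
□□■>□□□
□□■□■□□
□□■■■□□
□□■■□□□
□□□□□□□
□□□□□□□
step 13: □□□□□□□
□□■■□□□
□□■v■□□
□□■■■□□
□□■■□□□
□□□□□□□
□□□□□□□
step 14: □□□□□□□
□□■■□□□
□□<■■□□
□□■■■□□
□□■■□□□
□□□□□□□
□□□□□□□
step 15: □□□□□□□
□□■■□□□
□□□■■□□
□□v■■□□
□□■■□□□
□□□□□□□
□□□□□□□
step 16: □□□□□□□
□□■■□□□
□□□■■□□
□□□>■□□
□□■■□□□
□□□□□□□
□□□□□□□
step 17: □□□□□□□
□□■■□□□
□□□^■□□
□□□□■□□
□□■■□□□
□□□□□□□
□□□□□□□
step 18: □□□□□□□
□□■■□□□
□□<□■□□
□□□□■□□
□□■■□□□
□□□□□□□
□□□□□□□
step 19: □□□□□□□
□□^■□□□
□□■□■□□
□□□□■□□
□□■■□□□
□□□□□□□
□□□□□□□
step 20: □□□□□□□
□<□■□□□
□□■□■□□
□□□□■□□
□□■■□□□
□□□□□□□
□□□□□□□
step 21: □^□□□□□
□■□■□□□
□□■□■□□
□□□□■□□
□□■■□□□
□□□□□□□
□□□□□□□

1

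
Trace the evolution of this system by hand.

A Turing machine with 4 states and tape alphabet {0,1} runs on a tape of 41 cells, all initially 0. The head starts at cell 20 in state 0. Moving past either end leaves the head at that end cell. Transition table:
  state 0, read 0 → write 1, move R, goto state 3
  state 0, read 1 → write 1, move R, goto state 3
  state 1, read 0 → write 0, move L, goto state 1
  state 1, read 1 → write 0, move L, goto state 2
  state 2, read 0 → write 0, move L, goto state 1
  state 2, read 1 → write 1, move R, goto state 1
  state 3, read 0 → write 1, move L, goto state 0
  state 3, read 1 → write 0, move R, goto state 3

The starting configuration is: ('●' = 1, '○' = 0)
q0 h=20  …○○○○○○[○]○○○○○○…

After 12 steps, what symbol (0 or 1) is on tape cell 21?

[0] q0 h=20  …○○○○○○[○]○○○○○○…
[1] q3 h=21  …○○○○○●[○]○○○○○○…
[2] q0 h=20  …○○○○○○[●]●○○○○○…
[3] q3 h=21  …○○○○○●[●]○○○○○○…
[4] q3 h=22  …○○○○●○[○]○○○○○○…
[5] q0 h=21  …○○○○○●[○]●○○○○○…
[6] q3 h=22  …○○○○●●[●]○○○○○○…
[7] q3 h=23  …○○○●●○[○]○○○○○○…
[8] q0 h=22  …○○○○●●[○]●○○○○○…
[9] q3 h=23  …○○○●●●[●]○○○○○○…
[10] q3 h=24  …○○●●●○[○]○○○○○○…
[11] q0 h=23  …○○○●●●[○]●○○○○○…
[12] q3 h=24  …○○●●●●[●]○○○○○○…

1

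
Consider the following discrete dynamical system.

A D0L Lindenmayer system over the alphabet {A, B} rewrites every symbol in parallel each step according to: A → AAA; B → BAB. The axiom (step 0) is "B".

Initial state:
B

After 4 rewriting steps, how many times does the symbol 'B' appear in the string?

t=0: B
t=1: BAB
t=2: BABAAABAB
t=3: BABAAABABAAAAAAAAABABAAABAB
t=4: BABAAABABAAAAAAAAABABAAABABAAAAAAAAAAAAAAAAAAAAAAAAAAABABAAABABAAAAAAAAABABAAABAB

16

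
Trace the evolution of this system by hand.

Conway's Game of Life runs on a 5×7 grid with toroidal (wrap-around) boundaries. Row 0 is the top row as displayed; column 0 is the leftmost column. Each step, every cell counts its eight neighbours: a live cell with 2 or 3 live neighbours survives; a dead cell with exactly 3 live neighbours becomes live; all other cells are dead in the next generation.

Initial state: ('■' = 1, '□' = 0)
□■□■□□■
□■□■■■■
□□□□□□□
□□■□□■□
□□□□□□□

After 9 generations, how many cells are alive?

2

[0] □■□■□□■
□■□■■■■
□□□□□□□
□□■□□■□
□□□□□□□
[1] □□□■□□■
□□□■■■■
□□■■□□■
□□□□□□□
□□■□□□□
[2] □□■■□□■
■□□□□□■
□□■■□□■
□□■■□□□
□□□□□□□
[3] ■□□□□□■
■■□□□■■
■■■■□□■
□□■■□□□
□□□□□□□
[4] □■□□□■□
□□□□□■□
□□□■■■□
■□□■□□□
□□□□□□□
[5] □□□□□□□
□□□□□■■
□□□■□■■
□□□■□□□
□□□□□□□
[6] □□□□□□□
□□□□■■■
□□□□□■■
□□□□■□□
□□□□□□□
[7] □□□□□■□
□□□□■□■
□□□□□□■
□□□□□■□
□□□□□□□
[8] □□□□□■□
□□□□□□■
□□□□□□■
□□□□□□□
□□□□□□□
[9] □□□□□□□
□□□□□■■
□□□□□□□
□□□□□□□
□□□□□□□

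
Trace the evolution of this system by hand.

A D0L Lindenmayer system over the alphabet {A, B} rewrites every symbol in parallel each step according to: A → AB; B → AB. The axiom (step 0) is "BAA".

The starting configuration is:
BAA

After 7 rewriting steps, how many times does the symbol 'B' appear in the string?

192

step 0: BAA
step 1: ABABAB
step 2: ABABABABABAB
step 3: ABABABABABABABABABABABAB
step 4: ABABABABABABABABABABABABABABABABABABABABABABABAB
step 5: ABABABABABABABABABABABABABABABABABABABABABABABABABABABABABABABABABABABABABABABABABABABABABABABAB
step 6: ABABABABABABABABABABABABABABABABABABABABABABABABABABABABAB…ABABABABABABABABABABABABABABABABABABABABABABABABABABABABAB  (len 192)
step 7: ABABABABABABABABABABABABABABABABABABABABABABABABABABABABAB…ABABABABABABABABABABABABABABABABABABABABABABABABABABABABAB  (len 384)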